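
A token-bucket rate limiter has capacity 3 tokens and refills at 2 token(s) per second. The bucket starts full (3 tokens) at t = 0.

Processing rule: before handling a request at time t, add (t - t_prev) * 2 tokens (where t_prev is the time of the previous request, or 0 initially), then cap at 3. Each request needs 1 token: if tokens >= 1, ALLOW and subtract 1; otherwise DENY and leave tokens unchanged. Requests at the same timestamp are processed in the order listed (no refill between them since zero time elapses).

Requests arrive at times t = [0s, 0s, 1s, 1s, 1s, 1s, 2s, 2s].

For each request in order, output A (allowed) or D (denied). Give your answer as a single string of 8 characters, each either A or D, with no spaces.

Simulating step by step:
  req#1 t=0s: ALLOW
  req#2 t=0s: ALLOW
  req#3 t=1s: ALLOW
  req#4 t=1s: ALLOW
  req#5 t=1s: ALLOW
  req#6 t=1s: DENY
  req#7 t=2s: ALLOW
  req#8 t=2s: ALLOW

Answer: AAAAADAA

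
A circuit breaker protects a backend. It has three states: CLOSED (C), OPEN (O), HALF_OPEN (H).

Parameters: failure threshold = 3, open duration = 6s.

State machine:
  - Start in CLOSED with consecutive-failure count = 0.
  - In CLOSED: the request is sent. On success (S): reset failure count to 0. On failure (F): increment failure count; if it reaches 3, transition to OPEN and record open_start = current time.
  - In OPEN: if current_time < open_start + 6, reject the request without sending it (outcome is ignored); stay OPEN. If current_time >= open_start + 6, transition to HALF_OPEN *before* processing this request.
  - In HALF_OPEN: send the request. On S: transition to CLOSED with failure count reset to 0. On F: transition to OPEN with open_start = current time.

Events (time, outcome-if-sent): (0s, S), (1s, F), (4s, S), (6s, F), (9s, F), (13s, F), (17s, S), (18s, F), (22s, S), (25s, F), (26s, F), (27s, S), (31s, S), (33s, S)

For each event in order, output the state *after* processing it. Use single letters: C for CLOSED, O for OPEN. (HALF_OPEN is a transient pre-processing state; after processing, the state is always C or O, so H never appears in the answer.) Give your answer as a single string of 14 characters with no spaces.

State after each event:
  event#1 t=0s outcome=S: state=CLOSED
  event#2 t=1s outcome=F: state=CLOSED
  event#3 t=4s outcome=S: state=CLOSED
  event#4 t=6s outcome=F: state=CLOSED
  event#5 t=9s outcome=F: state=CLOSED
  event#6 t=13s outcome=F: state=OPEN
  event#7 t=17s outcome=S: state=OPEN
  event#8 t=18s outcome=F: state=OPEN
  event#9 t=22s outcome=S: state=CLOSED
  event#10 t=25s outcome=F: state=CLOSED
  event#11 t=26s outcome=F: state=CLOSED
  event#12 t=27s outcome=S: state=CLOSED
  event#13 t=31s outcome=S: state=CLOSED
  event#14 t=33s outcome=S: state=CLOSED

Answer: CCCCCOOOCCCCCC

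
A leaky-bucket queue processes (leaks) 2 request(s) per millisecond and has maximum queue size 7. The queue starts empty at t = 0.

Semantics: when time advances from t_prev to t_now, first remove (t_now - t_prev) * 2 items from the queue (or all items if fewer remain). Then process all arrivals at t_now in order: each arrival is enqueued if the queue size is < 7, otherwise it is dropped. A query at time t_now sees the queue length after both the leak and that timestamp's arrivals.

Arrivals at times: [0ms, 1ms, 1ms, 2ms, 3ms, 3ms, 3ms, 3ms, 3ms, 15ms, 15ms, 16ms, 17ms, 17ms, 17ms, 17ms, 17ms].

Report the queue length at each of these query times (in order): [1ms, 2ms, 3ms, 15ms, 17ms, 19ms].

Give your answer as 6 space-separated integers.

Answer: 2 1 5 2 5 1

Derivation:
Queue lengths at query times:
  query t=1ms: backlog = 2
  query t=2ms: backlog = 1
  query t=3ms: backlog = 5
  query t=15ms: backlog = 2
  query t=17ms: backlog = 5
  query t=19ms: backlog = 1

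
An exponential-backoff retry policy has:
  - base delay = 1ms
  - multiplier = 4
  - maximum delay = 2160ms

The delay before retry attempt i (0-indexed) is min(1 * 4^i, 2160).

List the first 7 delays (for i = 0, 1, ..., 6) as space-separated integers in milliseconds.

Answer: 1 4 16 64 256 1024 2160

Derivation:
Computing each delay:
  i=0: min(1*4^0, 2160) = 1
  i=1: min(1*4^1, 2160) = 4
  i=2: min(1*4^2, 2160) = 16
  i=3: min(1*4^3, 2160) = 64
  i=4: min(1*4^4, 2160) = 256
  i=5: min(1*4^5, 2160) = 1024
  i=6: min(1*4^6, 2160) = 2160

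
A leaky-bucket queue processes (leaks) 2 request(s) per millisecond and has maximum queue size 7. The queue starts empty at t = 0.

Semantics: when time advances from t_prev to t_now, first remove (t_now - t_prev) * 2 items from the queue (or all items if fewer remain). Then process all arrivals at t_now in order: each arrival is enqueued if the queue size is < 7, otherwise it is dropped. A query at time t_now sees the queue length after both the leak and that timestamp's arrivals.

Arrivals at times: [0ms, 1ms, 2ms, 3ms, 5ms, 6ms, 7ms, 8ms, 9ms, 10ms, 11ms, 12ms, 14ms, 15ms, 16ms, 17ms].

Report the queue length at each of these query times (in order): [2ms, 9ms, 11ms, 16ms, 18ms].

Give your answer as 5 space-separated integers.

Queue lengths at query times:
  query t=2ms: backlog = 1
  query t=9ms: backlog = 1
  query t=11ms: backlog = 1
  query t=16ms: backlog = 1
  query t=18ms: backlog = 0

Answer: 1 1 1 1 0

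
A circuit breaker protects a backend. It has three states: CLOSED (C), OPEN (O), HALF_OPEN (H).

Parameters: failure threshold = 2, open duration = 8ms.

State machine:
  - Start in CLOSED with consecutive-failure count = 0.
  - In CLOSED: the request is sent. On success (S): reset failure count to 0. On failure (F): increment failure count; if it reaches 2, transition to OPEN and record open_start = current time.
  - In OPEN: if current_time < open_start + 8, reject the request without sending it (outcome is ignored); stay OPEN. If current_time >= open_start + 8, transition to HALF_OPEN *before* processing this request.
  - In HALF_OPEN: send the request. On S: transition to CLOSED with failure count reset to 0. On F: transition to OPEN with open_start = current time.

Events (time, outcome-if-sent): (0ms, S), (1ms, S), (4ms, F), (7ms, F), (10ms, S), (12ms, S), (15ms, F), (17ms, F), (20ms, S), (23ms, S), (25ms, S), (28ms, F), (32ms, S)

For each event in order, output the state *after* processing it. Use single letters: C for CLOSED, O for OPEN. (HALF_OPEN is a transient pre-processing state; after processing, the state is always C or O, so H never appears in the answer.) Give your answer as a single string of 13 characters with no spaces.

State after each event:
  event#1 t=0ms outcome=S: state=CLOSED
  event#2 t=1ms outcome=S: state=CLOSED
  event#3 t=4ms outcome=F: state=CLOSED
  event#4 t=7ms outcome=F: state=OPEN
  event#5 t=10ms outcome=S: state=OPEN
  event#6 t=12ms outcome=S: state=OPEN
  event#7 t=15ms outcome=F: state=OPEN
  event#8 t=17ms outcome=F: state=OPEN
  event#9 t=20ms outcome=S: state=OPEN
  event#10 t=23ms outcome=S: state=CLOSED
  event#11 t=25ms outcome=S: state=CLOSED
  event#12 t=28ms outcome=F: state=CLOSED
  event#13 t=32ms outcome=S: state=CLOSED

Answer: CCCOOOOOOCCCC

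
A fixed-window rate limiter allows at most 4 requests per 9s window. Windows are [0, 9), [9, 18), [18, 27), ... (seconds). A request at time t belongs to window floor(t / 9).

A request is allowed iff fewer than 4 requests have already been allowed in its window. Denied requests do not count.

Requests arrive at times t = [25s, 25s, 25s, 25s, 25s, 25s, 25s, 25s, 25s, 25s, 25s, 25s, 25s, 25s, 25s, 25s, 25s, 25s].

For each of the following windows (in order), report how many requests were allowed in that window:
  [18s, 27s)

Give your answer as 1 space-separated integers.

Processing requests:
  req#1 t=25s (window 2): ALLOW
  req#2 t=25s (window 2): ALLOW
  req#3 t=25s (window 2): ALLOW
  req#4 t=25s (window 2): ALLOW
  req#5 t=25s (window 2): DENY
  req#6 t=25s (window 2): DENY
  req#7 t=25s (window 2): DENY
  req#8 t=25s (window 2): DENY
  req#9 t=25s (window 2): DENY
  req#10 t=25s (window 2): DENY
  req#11 t=25s (window 2): DENY
  req#12 t=25s (window 2): DENY
  req#13 t=25s (window 2): DENY
  req#14 t=25s (window 2): DENY
  req#15 t=25s (window 2): DENY
  req#16 t=25s (window 2): DENY
  req#17 t=25s (window 2): DENY
  req#18 t=25s (window 2): DENY

Allowed counts by window: 4

Answer: 4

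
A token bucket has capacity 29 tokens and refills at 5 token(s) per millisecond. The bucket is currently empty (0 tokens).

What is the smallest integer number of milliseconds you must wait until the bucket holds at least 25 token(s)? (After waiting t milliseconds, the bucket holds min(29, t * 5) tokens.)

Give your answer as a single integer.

Answer: 5

Derivation:
Need t * 5 >= 25, so t >= 25/5.
Smallest integer t = ceil(25/5) = 5.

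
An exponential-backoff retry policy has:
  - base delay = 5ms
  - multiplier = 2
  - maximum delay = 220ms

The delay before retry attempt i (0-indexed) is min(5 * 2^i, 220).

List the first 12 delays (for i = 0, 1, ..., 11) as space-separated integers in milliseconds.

Computing each delay:
  i=0: min(5*2^0, 220) = 5
  i=1: min(5*2^1, 220) = 10
  i=2: min(5*2^2, 220) = 20
  i=3: min(5*2^3, 220) = 40
  i=4: min(5*2^4, 220) = 80
  i=5: min(5*2^5, 220) = 160
  i=6: min(5*2^6, 220) = 220
  i=7: min(5*2^7, 220) = 220
  i=8: min(5*2^8, 220) = 220
  i=9: min(5*2^9, 220) = 220
  i=10: min(5*2^10, 220) = 220
  i=11: min(5*2^11, 220) = 220

Answer: 5 10 20 40 80 160 220 220 220 220 220 220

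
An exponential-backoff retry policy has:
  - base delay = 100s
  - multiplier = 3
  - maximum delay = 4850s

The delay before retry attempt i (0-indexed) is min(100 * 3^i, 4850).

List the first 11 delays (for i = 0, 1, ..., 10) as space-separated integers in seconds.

Answer: 100 300 900 2700 4850 4850 4850 4850 4850 4850 4850

Derivation:
Computing each delay:
  i=0: min(100*3^0, 4850) = 100
  i=1: min(100*3^1, 4850) = 300
  i=2: min(100*3^2, 4850) = 900
  i=3: min(100*3^3, 4850) = 2700
  i=4: min(100*3^4, 4850) = 4850
  i=5: min(100*3^5, 4850) = 4850
  i=6: min(100*3^6, 4850) = 4850
  i=7: min(100*3^7, 4850) = 4850
  i=8: min(100*3^8, 4850) = 4850
  i=9: min(100*3^9, 4850) = 4850
  i=10: min(100*3^10, 4850) = 4850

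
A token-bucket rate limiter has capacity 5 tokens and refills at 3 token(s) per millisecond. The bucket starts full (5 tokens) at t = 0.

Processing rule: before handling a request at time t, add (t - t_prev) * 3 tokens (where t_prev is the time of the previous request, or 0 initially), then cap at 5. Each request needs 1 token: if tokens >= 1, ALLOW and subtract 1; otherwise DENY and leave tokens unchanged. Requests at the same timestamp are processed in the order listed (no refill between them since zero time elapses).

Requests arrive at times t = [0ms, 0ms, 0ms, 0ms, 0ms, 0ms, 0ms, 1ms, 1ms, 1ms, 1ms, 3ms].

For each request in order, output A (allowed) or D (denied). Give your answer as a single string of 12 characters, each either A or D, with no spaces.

Simulating step by step:
  req#1 t=0ms: ALLOW
  req#2 t=0ms: ALLOW
  req#3 t=0ms: ALLOW
  req#4 t=0ms: ALLOW
  req#5 t=0ms: ALLOW
  req#6 t=0ms: DENY
  req#7 t=0ms: DENY
  req#8 t=1ms: ALLOW
  req#9 t=1ms: ALLOW
  req#10 t=1ms: ALLOW
  req#11 t=1ms: DENY
  req#12 t=3ms: ALLOW

Answer: AAAAADDAAADA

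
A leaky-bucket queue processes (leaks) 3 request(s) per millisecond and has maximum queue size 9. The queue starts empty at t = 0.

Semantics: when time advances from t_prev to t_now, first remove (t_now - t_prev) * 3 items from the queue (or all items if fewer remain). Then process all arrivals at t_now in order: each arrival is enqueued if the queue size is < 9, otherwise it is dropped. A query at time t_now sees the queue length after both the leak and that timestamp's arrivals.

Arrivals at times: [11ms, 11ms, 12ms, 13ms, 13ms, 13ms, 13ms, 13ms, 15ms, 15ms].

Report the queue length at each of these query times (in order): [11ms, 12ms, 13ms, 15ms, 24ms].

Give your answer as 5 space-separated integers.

Queue lengths at query times:
  query t=11ms: backlog = 2
  query t=12ms: backlog = 1
  query t=13ms: backlog = 5
  query t=15ms: backlog = 2
  query t=24ms: backlog = 0

Answer: 2 1 5 2 0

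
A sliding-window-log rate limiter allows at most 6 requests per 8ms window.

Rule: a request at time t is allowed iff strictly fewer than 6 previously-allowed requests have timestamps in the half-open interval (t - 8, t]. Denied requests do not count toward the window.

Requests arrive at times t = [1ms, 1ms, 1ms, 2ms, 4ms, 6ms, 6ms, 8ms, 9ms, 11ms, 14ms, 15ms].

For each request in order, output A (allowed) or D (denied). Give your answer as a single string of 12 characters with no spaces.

Tracking allowed requests in the window:
  req#1 t=1ms: ALLOW
  req#2 t=1ms: ALLOW
  req#3 t=1ms: ALLOW
  req#4 t=2ms: ALLOW
  req#5 t=4ms: ALLOW
  req#6 t=6ms: ALLOW
  req#7 t=6ms: DENY
  req#8 t=8ms: DENY
  req#9 t=9ms: ALLOW
  req#10 t=11ms: ALLOW
  req#11 t=14ms: ALLOW
  req#12 t=15ms: ALLOW

Answer: AAAAAADDAAAA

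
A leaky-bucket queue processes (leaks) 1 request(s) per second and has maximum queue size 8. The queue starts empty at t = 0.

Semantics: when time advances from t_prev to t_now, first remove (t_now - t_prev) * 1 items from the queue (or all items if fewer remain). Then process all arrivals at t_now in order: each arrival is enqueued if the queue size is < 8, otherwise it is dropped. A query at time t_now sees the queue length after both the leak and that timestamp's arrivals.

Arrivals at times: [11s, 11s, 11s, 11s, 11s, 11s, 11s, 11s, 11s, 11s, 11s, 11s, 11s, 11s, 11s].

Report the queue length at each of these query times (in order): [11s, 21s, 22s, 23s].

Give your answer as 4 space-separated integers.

Queue lengths at query times:
  query t=11s: backlog = 8
  query t=21s: backlog = 0
  query t=22s: backlog = 0
  query t=23s: backlog = 0

Answer: 8 0 0 0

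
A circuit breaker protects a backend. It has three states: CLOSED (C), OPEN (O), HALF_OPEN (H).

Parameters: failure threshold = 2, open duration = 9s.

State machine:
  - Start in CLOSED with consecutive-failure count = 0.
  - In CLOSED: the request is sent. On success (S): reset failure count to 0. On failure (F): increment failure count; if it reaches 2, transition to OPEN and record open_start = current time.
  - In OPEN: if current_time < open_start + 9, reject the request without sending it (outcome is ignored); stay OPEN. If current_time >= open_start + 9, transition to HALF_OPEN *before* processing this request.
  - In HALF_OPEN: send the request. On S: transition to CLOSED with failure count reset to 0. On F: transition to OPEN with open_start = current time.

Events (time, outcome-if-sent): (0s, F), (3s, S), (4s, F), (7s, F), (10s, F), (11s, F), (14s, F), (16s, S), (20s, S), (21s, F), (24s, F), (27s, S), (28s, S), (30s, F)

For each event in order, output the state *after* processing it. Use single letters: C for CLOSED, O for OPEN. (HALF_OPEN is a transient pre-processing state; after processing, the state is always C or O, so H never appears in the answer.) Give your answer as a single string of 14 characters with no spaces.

Answer: CCCOOOOCCCOOOO

Derivation:
State after each event:
  event#1 t=0s outcome=F: state=CLOSED
  event#2 t=3s outcome=S: state=CLOSED
  event#3 t=4s outcome=F: state=CLOSED
  event#4 t=7s outcome=F: state=OPEN
  event#5 t=10s outcome=F: state=OPEN
  event#6 t=11s outcome=F: state=OPEN
  event#7 t=14s outcome=F: state=OPEN
  event#8 t=16s outcome=S: state=CLOSED
  event#9 t=20s outcome=S: state=CLOSED
  event#10 t=21s outcome=F: state=CLOSED
  event#11 t=24s outcome=F: state=OPEN
  event#12 t=27s outcome=S: state=OPEN
  event#13 t=28s outcome=S: state=OPEN
  event#14 t=30s outcome=F: state=OPEN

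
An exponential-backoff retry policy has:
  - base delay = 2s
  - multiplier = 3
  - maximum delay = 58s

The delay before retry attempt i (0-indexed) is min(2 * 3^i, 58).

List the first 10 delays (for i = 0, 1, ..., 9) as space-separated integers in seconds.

Answer: 2 6 18 54 58 58 58 58 58 58

Derivation:
Computing each delay:
  i=0: min(2*3^0, 58) = 2
  i=1: min(2*3^1, 58) = 6
  i=2: min(2*3^2, 58) = 18
  i=3: min(2*3^3, 58) = 54
  i=4: min(2*3^4, 58) = 58
  i=5: min(2*3^5, 58) = 58
  i=6: min(2*3^6, 58) = 58
  i=7: min(2*3^7, 58) = 58
  i=8: min(2*3^8, 58) = 58
  i=9: min(2*3^9, 58) = 58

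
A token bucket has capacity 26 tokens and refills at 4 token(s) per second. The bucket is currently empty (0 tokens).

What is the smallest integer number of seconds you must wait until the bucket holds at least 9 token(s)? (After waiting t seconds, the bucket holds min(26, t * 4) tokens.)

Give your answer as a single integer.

Need t * 4 >= 9, so t >= 9/4.
Smallest integer t = ceil(9/4) = 3.

Answer: 3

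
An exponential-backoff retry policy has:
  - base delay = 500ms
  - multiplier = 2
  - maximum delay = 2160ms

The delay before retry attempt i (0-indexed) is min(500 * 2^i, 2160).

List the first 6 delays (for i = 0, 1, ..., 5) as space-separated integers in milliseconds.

Computing each delay:
  i=0: min(500*2^0, 2160) = 500
  i=1: min(500*2^1, 2160) = 1000
  i=2: min(500*2^2, 2160) = 2000
  i=3: min(500*2^3, 2160) = 2160
  i=4: min(500*2^4, 2160) = 2160
  i=5: min(500*2^5, 2160) = 2160

Answer: 500 1000 2000 2160 2160 2160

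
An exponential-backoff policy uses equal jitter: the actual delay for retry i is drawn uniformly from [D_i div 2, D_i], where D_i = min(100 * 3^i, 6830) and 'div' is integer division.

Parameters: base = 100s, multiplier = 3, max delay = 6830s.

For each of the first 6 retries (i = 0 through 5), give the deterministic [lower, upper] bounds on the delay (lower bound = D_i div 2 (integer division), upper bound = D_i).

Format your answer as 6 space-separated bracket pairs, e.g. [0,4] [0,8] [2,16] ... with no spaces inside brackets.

Answer: [50,100] [150,300] [450,900] [1350,2700] [3415,6830] [3415,6830]

Derivation:
Computing bounds per retry:
  i=0: D_i=min(100*3^0,6830)=100, bounds=[50,100]
  i=1: D_i=min(100*3^1,6830)=300, bounds=[150,300]
  i=2: D_i=min(100*3^2,6830)=900, bounds=[450,900]
  i=3: D_i=min(100*3^3,6830)=2700, bounds=[1350,2700]
  i=4: D_i=min(100*3^4,6830)=6830, bounds=[3415,6830]
  i=5: D_i=min(100*3^5,6830)=6830, bounds=[3415,6830]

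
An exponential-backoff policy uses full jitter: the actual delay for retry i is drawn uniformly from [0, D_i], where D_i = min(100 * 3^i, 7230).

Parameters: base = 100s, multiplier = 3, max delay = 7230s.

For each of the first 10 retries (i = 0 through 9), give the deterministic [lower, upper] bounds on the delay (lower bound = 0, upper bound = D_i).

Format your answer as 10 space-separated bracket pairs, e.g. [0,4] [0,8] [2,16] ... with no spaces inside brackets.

Computing bounds per retry:
  i=0: D_i=min(100*3^0,7230)=100, bounds=[0,100]
  i=1: D_i=min(100*3^1,7230)=300, bounds=[0,300]
  i=2: D_i=min(100*3^2,7230)=900, bounds=[0,900]
  i=3: D_i=min(100*3^3,7230)=2700, bounds=[0,2700]
  i=4: D_i=min(100*3^4,7230)=7230, bounds=[0,7230]
  i=5: D_i=min(100*3^5,7230)=7230, bounds=[0,7230]
  i=6: D_i=min(100*3^6,7230)=7230, bounds=[0,7230]
  i=7: D_i=min(100*3^7,7230)=7230, bounds=[0,7230]
  i=8: D_i=min(100*3^8,7230)=7230, bounds=[0,7230]
  i=9: D_i=min(100*3^9,7230)=7230, bounds=[0,7230]

Answer: [0,100] [0,300] [0,900] [0,2700] [0,7230] [0,7230] [0,7230] [0,7230] [0,7230] [0,7230]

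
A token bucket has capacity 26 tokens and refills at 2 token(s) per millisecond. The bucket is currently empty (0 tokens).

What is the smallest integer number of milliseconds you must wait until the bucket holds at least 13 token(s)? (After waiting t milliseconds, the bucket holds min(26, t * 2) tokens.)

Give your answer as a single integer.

Answer: 7

Derivation:
Need t * 2 >= 13, so t >= 13/2.
Smallest integer t = ceil(13/2) = 7.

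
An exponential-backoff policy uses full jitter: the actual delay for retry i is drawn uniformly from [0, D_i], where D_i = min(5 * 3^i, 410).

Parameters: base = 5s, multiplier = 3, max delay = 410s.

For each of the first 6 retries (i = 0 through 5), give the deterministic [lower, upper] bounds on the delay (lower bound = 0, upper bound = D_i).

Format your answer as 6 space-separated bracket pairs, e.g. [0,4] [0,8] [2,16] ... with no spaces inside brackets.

Computing bounds per retry:
  i=0: D_i=min(5*3^0,410)=5, bounds=[0,5]
  i=1: D_i=min(5*3^1,410)=15, bounds=[0,15]
  i=2: D_i=min(5*3^2,410)=45, bounds=[0,45]
  i=3: D_i=min(5*3^3,410)=135, bounds=[0,135]
  i=4: D_i=min(5*3^4,410)=405, bounds=[0,405]
  i=5: D_i=min(5*3^5,410)=410, bounds=[0,410]

Answer: [0,5] [0,15] [0,45] [0,135] [0,405] [0,410]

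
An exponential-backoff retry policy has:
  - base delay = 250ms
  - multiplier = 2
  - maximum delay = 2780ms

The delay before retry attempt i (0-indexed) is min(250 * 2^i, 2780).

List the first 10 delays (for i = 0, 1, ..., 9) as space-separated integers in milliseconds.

Answer: 250 500 1000 2000 2780 2780 2780 2780 2780 2780

Derivation:
Computing each delay:
  i=0: min(250*2^0, 2780) = 250
  i=1: min(250*2^1, 2780) = 500
  i=2: min(250*2^2, 2780) = 1000
  i=3: min(250*2^3, 2780) = 2000
  i=4: min(250*2^4, 2780) = 2780
  i=5: min(250*2^5, 2780) = 2780
  i=6: min(250*2^6, 2780) = 2780
  i=7: min(250*2^7, 2780) = 2780
  i=8: min(250*2^8, 2780) = 2780
  i=9: min(250*2^9, 2780) = 2780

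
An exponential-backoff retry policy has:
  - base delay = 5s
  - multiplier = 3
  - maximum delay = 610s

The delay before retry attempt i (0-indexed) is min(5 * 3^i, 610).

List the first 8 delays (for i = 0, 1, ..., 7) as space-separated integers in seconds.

Answer: 5 15 45 135 405 610 610 610

Derivation:
Computing each delay:
  i=0: min(5*3^0, 610) = 5
  i=1: min(5*3^1, 610) = 15
  i=2: min(5*3^2, 610) = 45
  i=3: min(5*3^3, 610) = 135
  i=4: min(5*3^4, 610) = 405
  i=5: min(5*3^5, 610) = 610
  i=6: min(5*3^6, 610) = 610
  i=7: min(5*3^7, 610) = 610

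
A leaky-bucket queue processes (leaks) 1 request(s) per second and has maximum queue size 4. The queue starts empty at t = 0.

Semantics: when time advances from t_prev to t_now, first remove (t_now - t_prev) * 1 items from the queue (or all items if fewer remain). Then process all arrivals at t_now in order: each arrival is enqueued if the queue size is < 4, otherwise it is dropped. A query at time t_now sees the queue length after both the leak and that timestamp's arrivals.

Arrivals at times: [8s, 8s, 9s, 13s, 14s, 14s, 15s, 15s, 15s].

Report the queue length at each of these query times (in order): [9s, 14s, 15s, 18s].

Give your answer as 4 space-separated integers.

Queue lengths at query times:
  query t=9s: backlog = 2
  query t=14s: backlog = 2
  query t=15s: backlog = 4
  query t=18s: backlog = 1

Answer: 2 2 4 1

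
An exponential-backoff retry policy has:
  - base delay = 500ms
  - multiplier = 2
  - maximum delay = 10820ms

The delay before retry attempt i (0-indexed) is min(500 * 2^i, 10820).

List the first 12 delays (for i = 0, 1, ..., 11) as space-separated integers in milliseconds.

Computing each delay:
  i=0: min(500*2^0, 10820) = 500
  i=1: min(500*2^1, 10820) = 1000
  i=2: min(500*2^2, 10820) = 2000
  i=3: min(500*2^3, 10820) = 4000
  i=4: min(500*2^4, 10820) = 8000
  i=5: min(500*2^5, 10820) = 10820
  i=6: min(500*2^6, 10820) = 10820
  i=7: min(500*2^7, 10820) = 10820
  i=8: min(500*2^8, 10820) = 10820
  i=9: min(500*2^9, 10820) = 10820
  i=10: min(500*2^10, 10820) = 10820
  i=11: min(500*2^11, 10820) = 10820

Answer: 500 1000 2000 4000 8000 10820 10820 10820 10820 10820 10820 10820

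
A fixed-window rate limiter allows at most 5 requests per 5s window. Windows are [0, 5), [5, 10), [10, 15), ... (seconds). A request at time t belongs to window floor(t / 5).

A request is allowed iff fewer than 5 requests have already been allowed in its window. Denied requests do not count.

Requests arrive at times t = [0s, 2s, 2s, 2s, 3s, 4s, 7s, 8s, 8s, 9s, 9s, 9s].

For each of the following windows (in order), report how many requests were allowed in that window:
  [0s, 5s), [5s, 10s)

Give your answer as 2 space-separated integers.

Answer: 5 5

Derivation:
Processing requests:
  req#1 t=0s (window 0): ALLOW
  req#2 t=2s (window 0): ALLOW
  req#3 t=2s (window 0): ALLOW
  req#4 t=2s (window 0): ALLOW
  req#5 t=3s (window 0): ALLOW
  req#6 t=4s (window 0): DENY
  req#7 t=7s (window 1): ALLOW
  req#8 t=8s (window 1): ALLOW
  req#9 t=8s (window 1): ALLOW
  req#10 t=9s (window 1): ALLOW
  req#11 t=9s (window 1): ALLOW
  req#12 t=9s (window 1): DENY

Allowed counts by window: 5 5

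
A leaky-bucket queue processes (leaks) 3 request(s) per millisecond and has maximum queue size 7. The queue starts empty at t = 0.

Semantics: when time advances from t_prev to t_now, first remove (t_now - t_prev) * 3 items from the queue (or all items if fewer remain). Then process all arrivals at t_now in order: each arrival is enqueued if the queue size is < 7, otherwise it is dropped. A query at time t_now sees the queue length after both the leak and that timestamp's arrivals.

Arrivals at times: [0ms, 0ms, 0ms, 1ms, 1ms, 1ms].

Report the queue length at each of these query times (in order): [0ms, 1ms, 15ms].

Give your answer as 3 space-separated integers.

Queue lengths at query times:
  query t=0ms: backlog = 3
  query t=1ms: backlog = 3
  query t=15ms: backlog = 0

Answer: 3 3 0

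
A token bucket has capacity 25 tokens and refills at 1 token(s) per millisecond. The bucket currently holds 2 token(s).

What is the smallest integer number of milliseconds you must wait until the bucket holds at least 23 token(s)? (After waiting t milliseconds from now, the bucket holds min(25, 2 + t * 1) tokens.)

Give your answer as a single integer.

Answer: 21

Derivation:
Need 2 + t * 1 >= 23, so t >= 21/1.
Smallest integer t = ceil(21/1) = 21.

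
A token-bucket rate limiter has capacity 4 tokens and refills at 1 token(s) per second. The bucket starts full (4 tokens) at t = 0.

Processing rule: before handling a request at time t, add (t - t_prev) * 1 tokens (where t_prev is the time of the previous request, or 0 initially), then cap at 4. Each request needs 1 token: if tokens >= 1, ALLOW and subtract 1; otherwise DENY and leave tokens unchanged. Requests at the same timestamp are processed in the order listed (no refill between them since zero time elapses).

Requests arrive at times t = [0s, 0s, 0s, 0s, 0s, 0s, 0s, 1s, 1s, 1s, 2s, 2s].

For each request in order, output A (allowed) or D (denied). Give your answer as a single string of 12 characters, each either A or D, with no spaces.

Answer: AAAADDDADDAD

Derivation:
Simulating step by step:
  req#1 t=0s: ALLOW
  req#2 t=0s: ALLOW
  req#3 t=0s: ALLOW
  req#4 t=0s: ALLOW
  req#5 t=0s: DENY
  req#6 t=0s: DENY
  req#7 t=0s: DENY
  req#8 t=1s: ALLOW
  req#9 t=1s: DENY
  req#10 t=1s: DENY
  req#11 t=2s: ALLOW
  req#12 t=2s: DENY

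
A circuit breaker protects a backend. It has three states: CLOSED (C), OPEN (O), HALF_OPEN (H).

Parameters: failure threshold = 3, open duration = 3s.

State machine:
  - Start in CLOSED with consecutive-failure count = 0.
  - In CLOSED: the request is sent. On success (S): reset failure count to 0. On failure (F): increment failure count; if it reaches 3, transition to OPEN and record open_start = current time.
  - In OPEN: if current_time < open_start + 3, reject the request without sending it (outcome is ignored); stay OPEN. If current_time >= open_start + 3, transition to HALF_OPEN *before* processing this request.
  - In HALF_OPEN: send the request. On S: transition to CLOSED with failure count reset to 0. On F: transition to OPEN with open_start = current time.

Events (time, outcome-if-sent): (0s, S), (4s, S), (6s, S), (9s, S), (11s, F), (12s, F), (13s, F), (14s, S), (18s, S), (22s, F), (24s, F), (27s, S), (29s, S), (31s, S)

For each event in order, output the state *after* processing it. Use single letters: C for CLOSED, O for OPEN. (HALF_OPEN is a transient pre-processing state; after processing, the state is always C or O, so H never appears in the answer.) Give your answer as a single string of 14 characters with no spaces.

State after each event:
  event#1 t=0s outcome=S: state=CLOSED
  event#2 t=4s outcome=S: state=CLOSED
  event#3 t=6s outcome=S: state=CLOSED
  event#4 t=9s outcome=S: state=CLOSED
  event#5 t=11s outcome=F: state=CLOSED
  event#6 t=12s outcome=F: state=CLOSED
  event#7 t=13s outcome=F: state=OPEN
  event#8 t=14s outcome=S: state=OPEN
  event#9 t=18s outcome=S: state=CLOSED
  event#10 t=22s outcome=F: state=CLOSED
  event#11 t=24s outcome=F: state=CLOSED
  event#12 t=27s outcome=S: state=CLOSED
  event#13 t=29s outcome=S: state=CLOSED
  event#14 t=31s outcome=S: state=CLOSED

Answer: CCCCCCOOCCCCCC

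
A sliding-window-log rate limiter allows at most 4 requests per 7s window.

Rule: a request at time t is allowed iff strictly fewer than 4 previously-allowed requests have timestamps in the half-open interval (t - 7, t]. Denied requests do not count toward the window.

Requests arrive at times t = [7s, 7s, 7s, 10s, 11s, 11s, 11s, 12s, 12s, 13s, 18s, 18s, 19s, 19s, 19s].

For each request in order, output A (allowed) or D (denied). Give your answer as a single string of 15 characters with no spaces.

Answer: AAAADDDDDDAAAAD

Derivation:
Tracking allowed requests in the window:
  req#1 t=7s: ALLOW
  req#2 t=7s: ALLOW
  req#3 t=7s: ALLOW
  req#4 t=10s: ALLOW
  req#5 t=11s: DENY
  req#6 t=11s: DENY
  req#7 t=11s: DENY
  req#8 t=12s: DENY
  req#9 t=12s: DENY
  req#10 t=13s: DENY
  req#11 t=18s: ALLOW
  req#12 t=18s: ALLOW
  req#13 t=19s: ALLOW
  req#14 t=19s: ALLOW
  req#15 t=19s: DENY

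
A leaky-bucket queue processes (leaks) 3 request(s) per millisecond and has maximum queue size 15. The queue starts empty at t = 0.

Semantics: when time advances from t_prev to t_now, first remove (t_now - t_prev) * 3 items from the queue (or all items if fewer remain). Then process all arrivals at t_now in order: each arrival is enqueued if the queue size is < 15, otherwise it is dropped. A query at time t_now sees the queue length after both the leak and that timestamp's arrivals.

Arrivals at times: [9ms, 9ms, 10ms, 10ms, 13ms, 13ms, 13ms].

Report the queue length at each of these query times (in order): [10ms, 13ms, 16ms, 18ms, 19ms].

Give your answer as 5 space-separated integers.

Answer: 2 3 0 0 0

Derivation:
Queue lengths at query times:
  query t=10ms: backlog = 2
  query t=13ms: backlog = 3
  query t=16ms: backlog = 0
  query t=18ms: backlog = 0
  query t=19ms: backlog = 0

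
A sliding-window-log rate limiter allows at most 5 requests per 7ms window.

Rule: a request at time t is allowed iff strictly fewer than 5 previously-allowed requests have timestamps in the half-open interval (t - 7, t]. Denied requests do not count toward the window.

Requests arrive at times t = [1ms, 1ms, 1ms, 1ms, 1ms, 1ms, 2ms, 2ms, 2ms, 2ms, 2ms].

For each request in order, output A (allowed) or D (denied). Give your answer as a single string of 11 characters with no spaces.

Tracking allowed requests in the window:
  req#1 t=1ms: ALLOW
  req#2 t=1ms: ALLOW
  req#3 t=1ms: ALLOW
  req#4 t=1ms: ALLOW
  req#5 t=1ms: ALLOW
  req#6 t=1ms: DENY
  req#7 t=2ms: DENY
  req#8 t=2ms: DENY
  req#9 t=2ms: DENY
  req#10 t=2ms: DENY
  req#11 t=2ms: DENY

Answer: AAAAADDDDDD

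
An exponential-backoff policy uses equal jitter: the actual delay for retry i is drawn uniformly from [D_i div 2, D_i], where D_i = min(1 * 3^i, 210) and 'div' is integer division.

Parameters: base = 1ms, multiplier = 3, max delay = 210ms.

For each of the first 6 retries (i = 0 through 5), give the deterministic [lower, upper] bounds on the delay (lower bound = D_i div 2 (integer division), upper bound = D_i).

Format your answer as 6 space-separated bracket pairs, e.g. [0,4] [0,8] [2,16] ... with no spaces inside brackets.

Answer: [0,1] [1,3] [4,9] [13,27] [40,81] [105,210]

Derivation:
Computing bounds per retry:
  i=0: D_i=min(1*3^0,210)=1, bounds=[0,1]
  i=1: D_i=min(1*3^1,210)=3, bounds=[1,3]
  i=2: D_i=min(1*3^2,210)=9, bounds=[4,9]
  i=3: D_i=min(1*3^3,210)=27, bounds=[13,27]
  i=4: D_i=min(1*3^4,210)=81, bounds=[40,81]
  i=5: D_i=min(1*3^5,210)=210, bounds=[105,210]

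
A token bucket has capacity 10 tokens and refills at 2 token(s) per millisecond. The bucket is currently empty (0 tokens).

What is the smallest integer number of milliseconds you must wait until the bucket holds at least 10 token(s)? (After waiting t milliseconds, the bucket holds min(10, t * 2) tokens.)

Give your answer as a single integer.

Answer: 5

Derivation:
Need t * 2 >= 10, so t >= 10/2.
Smallest integer t = ceil(10/2) = 5.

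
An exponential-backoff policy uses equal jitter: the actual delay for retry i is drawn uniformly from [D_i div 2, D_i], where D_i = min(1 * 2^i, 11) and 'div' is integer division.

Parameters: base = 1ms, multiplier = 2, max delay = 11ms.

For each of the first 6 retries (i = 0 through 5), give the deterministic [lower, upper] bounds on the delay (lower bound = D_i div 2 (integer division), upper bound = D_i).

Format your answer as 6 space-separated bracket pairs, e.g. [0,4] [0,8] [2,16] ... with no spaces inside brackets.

Computing bounds per retry:
  i=0: D_i=min(1*2^0,11)=1, bounds=[0,1]
  i=1: D_i=min(1*2^1,11)=2, bounds=[1,2]
  i=2: D_i=min(1*2^2,11)=4, bounds=[2,4]
  i=3: D_i=min(1*2^3,11)=8, bounds=[4,8]
  i=4: D_i=min(1*2^4,11)=11, bounds=[5,11]
  i=5: D_i=min(1*2^5,11)=11, bounds=[5,11]

Answer: [0,1] [1,2] [2,4] [4,8] [5,11] [5,11]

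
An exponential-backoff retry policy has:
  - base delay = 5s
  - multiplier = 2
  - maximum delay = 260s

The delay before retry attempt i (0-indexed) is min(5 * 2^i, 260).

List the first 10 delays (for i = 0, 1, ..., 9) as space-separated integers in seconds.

Computing each delay:
  i=0: min(5*2^0, 260) = 5
  i=1: min(5*2^1, 260) = 10
  i=2: min(5*2^2, 260) = 20
  i=3: min(5*2^3, 260) = 40
  i=4: min(5*2^4, 260) = 80
  i=5: min(5*2^5, 260) = 160
  i=6: min(5*2^6, 260) = 260
  i=7: min(5*2^7, 260) = 260
  i=8: min(5*2^8, 260) = 260
  i=9: min(5*2^9, 260) = 260

Answer: 5 10 20 40 80 160 260 260 260 260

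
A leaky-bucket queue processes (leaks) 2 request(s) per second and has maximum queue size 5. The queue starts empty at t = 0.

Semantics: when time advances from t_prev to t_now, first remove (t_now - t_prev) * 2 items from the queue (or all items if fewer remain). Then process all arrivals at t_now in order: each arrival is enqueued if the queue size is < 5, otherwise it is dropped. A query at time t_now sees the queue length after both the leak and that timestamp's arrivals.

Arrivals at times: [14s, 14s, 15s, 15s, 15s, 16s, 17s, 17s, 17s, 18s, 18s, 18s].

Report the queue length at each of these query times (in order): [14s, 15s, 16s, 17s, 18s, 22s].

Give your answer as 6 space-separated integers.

Answer: 2 3 2 3 4 0

Derivation:
Queue lengths at query times:
  query t=14s: backlog = 2
  query t=15s: backlog = 3
  query t=16s: backlog = 2
  query t=17s: backlog = 3
  query t=18s: backlog = 4
  query t=22s: backlog = 0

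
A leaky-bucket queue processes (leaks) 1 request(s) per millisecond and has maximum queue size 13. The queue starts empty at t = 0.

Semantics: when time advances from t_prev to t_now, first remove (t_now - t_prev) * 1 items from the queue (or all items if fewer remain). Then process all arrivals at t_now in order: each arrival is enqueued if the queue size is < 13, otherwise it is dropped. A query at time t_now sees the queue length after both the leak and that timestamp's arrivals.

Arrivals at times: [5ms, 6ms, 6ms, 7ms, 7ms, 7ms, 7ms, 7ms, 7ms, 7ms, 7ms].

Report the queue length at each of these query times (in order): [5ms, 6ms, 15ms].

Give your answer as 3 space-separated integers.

Queue lengths at query times:
  query t=5ms: backlog = 1
  query t=6ms: backlog = 2
  query t=15ms: backlog = 1

Answer: 1 2 1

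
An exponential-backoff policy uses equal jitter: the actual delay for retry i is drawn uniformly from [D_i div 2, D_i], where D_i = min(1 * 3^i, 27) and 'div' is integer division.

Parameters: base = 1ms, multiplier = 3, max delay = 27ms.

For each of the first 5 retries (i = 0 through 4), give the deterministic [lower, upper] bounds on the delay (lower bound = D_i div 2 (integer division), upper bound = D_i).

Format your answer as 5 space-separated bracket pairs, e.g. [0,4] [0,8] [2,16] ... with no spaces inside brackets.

Answer: [0,1] [1,3] [4,9] [13,27] [13,27]

Derivation:
Computing bounds per retry:
  i=0: D_i=min(1*3^0,27)=1, bounds=[0,1]
  i=1: D_i=min(1*3^1,27)=3, bounds=[1,3]
  i=2: D_i=min(1*3^2,27)=9, bounds=[4,9]
  i=3: D_i=min(1*3^3,27)=27, bounds=[13,27]
  i=4: D_i=min(1*3^4,27)=27, bounds=[13,27]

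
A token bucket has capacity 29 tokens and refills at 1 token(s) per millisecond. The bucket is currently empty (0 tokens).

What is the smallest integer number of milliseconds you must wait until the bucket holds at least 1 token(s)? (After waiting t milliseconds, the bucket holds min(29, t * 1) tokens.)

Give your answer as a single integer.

Need t * 1 >= 1, so t >= 1/1.
Smallest integer t = ceil(1/1) = 1.

Answer: 1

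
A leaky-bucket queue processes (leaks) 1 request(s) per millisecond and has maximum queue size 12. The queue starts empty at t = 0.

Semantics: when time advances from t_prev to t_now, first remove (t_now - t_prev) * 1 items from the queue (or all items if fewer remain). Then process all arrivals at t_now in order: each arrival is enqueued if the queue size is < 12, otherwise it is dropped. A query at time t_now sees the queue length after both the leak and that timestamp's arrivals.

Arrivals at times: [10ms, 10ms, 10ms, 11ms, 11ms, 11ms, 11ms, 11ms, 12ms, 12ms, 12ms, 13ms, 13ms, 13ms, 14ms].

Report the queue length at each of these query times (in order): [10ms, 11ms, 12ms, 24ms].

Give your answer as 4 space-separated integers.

Answer: 3 7 9 1

Derivation:
Queue lengths at query times:
  query t=10ms: backlog = 3
  query t=11ms: backlog = 7
  query t=12ms: backlog = 9
  query t=24ms: backlog = 1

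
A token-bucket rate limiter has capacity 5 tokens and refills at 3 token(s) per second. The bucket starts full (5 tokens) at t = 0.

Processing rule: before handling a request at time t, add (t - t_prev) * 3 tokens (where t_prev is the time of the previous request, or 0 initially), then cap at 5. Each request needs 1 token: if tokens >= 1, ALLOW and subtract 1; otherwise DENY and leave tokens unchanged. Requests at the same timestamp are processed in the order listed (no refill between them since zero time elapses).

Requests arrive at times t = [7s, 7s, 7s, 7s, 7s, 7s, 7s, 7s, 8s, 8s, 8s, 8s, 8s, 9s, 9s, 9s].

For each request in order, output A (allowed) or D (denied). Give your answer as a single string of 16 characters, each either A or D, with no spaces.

Simulating step by step:
  req#1 t=7s: ALLOW
  req#2 t=7s: ALLOW
  req#3 t=7s: ALLOW
  req#4 t=7s: ALLOW
  req#5 t=7s: ALLOW
  req#6 t=7s: DENY
  req#7 t=7s: DENY
  req#8 t=7s: DENY
  req#9 t=8s: ALLOW
  req#10 t=8s: ALLOW
  req#11 t=8s: ALLOW
  req#12 t=8s: DENY
  req#13 t=8s: DENY
  req#14 t=9s: ALLOW
  req#15 t=9s: ALLOW
  req#16 t=9s: ALLOW

Answer: AAAAADDDAAADDAAA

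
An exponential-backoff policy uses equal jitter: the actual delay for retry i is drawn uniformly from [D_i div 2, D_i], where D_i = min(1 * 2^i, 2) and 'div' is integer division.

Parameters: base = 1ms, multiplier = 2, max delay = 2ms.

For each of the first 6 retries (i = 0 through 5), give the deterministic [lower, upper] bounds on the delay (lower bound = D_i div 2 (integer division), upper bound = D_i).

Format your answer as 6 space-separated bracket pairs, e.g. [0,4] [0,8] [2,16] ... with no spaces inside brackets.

Computing bounds per retry:
  i=0: D_i=min(1*2^0,2)=1, bounds=[0,1]
  i=1: D_i=min(1*2^1,2)=2, bounds=[1,2]
  i=2: D_i=min(1*2^2,2)=2, bounds=[1,2]
  i=3: D_i=min(1*2^3,2)=2, bounds=[1,2]
  i=4: D_i=min(1*2^4,2)=2, bounds=[1,2]
  i=5: D_i=min(1*2^5,2)=2, bounds=[1,2]

Answer: [0,1] [1,2] [1,2] [1,2] [1,2] [1,2]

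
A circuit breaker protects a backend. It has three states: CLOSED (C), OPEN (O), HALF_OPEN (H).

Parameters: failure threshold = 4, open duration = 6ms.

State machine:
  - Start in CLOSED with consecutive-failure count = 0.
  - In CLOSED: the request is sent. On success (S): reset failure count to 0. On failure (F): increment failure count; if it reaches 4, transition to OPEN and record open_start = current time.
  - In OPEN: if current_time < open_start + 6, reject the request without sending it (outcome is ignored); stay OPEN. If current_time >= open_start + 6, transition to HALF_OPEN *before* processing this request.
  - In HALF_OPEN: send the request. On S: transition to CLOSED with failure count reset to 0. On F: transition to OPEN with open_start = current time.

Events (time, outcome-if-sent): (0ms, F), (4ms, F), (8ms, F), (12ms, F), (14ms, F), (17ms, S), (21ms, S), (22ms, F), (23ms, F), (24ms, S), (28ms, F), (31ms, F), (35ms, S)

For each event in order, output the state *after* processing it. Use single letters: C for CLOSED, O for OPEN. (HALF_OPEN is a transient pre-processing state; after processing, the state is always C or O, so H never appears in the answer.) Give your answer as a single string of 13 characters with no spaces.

Answer: CCCOOOCCCCCCC

Derivation:
State after each event:
  event#1 t=0ms outcome=F: state=CLOSED
  event#2 t=4ms outcome=F: state=CLOSED
  event#3 t=8ms outcome=F: state=CLOSED
  event#4 t=12ms outcome=F: state=OPEN
  event#5 t=14ms outcome=F: state=OPEN
  event#6 t=17ms outcome=S: state=OPEN
  event#7 t=21ms outcome=S: state=CLOSED
  event#8 t=22ms outcome=F: state=CLOSED
  event#9 t=23ms outcome=F: state=CLOSED
  event#10 t=24ms outcome=S: state=CLOSED
  event#11 t=28ms outcome=F: state=CLOSED
  event#12 t=31ms outcome=F: state=CLOSED
  event#13 t=35ms outcome=S: state=CLOSED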